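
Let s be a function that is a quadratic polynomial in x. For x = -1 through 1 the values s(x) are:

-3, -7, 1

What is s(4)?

Write s(x) = ax² + bx + c; the 3 given values yield a linear system in the 3 coefficients.
Solving, s(x) = 6x² + 2x - 7.
Then s(4) = 97.

97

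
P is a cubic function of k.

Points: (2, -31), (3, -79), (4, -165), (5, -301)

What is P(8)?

-1129

Write P(k) = ak³ + bk² + ck + d; the 4 given values yield a linear system in the 4 coefficients.
Solving, P(k) = -2k³ - k² - 5k - 1.
Then P(8) = -1129.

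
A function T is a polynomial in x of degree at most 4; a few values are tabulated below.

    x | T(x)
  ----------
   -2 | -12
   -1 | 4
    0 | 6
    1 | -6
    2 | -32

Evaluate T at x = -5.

-144

First differences: 16, 2, -12, -26. Second differences: -14, -14, -14.
Level-2 differences are constant, so T has degree 2.
Fitting a degree-2 polynomial gives T(x) = -7x² - 5x + 6.
Then T(-5) = -144.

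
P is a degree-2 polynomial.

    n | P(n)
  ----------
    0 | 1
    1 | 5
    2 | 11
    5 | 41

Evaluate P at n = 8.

Write P(n) = an² + bn + c; the 4 given values yield a linear system in the 3 coefficients.
Solving, P(n) = n² + 3n + 1.
Then P(8) = 89.

89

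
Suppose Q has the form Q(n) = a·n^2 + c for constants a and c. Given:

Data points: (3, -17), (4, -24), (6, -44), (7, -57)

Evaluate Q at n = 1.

-9

From Q(3) = -17 and Q(4) = -24: 9a + c = -17 and 16a + c = -24.
Subtracting: 7a = -7, so a = -1; then c = -17 − (-1)·9 = -8.
So Q(n) = -1n² − 8, and Q(1) = -9.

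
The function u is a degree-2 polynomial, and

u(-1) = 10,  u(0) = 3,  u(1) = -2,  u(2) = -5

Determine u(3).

-6

First differences: -7, -5, -3. Second differences: 2, 2.
Level-2 differences are constant, so u has degree 2.
Fitting a degree-2 polynomial gives u(m) = m² - 6m + 3.
Then u(3) = -6.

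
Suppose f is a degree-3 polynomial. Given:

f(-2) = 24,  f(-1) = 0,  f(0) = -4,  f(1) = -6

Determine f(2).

-24

Write f(x) = ax³ + bx² + cx + d; the 4 given values yield a linear system in the 4 coefficients.
Solving, f(x) = -3x³ + x² - 4.
Then f(2) = -24.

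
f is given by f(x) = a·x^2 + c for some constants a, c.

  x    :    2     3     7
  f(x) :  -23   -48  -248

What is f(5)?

-128

From f(2) = -23 and f(3) = -48: 4a + c = -23 and 9a + c = -48.
Subtracting: 5a = -25, so a = -5; then c = -23 − (-5)·4 = -3.
So f(x) = -5x² − 3, and f(5) = -128.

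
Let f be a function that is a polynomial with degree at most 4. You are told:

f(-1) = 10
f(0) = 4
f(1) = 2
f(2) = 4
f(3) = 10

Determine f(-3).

First differences: -6, -2, 2, 6. Second differences: 4, 4, 4.
Level-2 differences are constant, so f has degree 2.
Fitting a degree-2 polynomial gives f(n) = 2n² - 4n + 4.
Then f(-3) = 34.

34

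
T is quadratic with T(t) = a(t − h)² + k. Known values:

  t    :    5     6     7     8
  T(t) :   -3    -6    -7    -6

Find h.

First differences -3, -1, 1; second difference 2 = 2a, so a = 1.
Expanding, the t-coefficient is −2ah = -2h; matching it to the data gives h = 7, and then k = -7.
So T(t) = 1(t − 7)² − 7.
Hence h = 7.

7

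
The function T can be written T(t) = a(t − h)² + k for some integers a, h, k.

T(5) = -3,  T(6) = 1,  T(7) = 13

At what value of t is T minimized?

First differences 4, 12; second difference 8 = 2a, so a = 4.
Expanding, the t-coefficient is −2ah = -8h; matching it to the data gives h = 5, and then k = -3.
So T(t) = 4(t − 5)² − 3.
Hence h = 5.

5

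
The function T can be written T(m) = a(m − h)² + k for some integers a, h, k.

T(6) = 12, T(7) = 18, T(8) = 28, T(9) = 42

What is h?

5

First differences 6, 10, 14; second difference 4 = 2a, so a = 2.
Expanding, the m-coefficient is −2ah = -4h; matching it to the data gives h = 5, and then k = 10.
So T(m) = 2(m − 5)² + 10.
Hence h = 5.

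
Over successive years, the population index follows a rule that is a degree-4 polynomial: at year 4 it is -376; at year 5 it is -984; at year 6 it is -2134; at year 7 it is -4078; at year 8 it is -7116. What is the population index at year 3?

-106

Write the value at k as u(k).
Write u(k) = ak^4 + bk³ + ck² + dk + e; the 5 given values yield a linear system in the 5 coefficients.
Solving, u(k) = -2k^4 + 2k³ + k² - k - 4.
Then u(3) = -106.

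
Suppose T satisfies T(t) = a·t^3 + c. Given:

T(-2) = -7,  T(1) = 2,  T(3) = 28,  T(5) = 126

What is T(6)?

217

From T(-2) = -7 and T(1) = 2: -8a + c = -7 and 1a + c = 2.
Subtracting: 9a = 9, so a = 1; then c = -7 − 1·(-8) = 1.
So T(t) = 1t³ + 1, and T(6) = 217.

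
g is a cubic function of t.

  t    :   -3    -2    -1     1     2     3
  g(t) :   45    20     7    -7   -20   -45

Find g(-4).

88

Write g(t) = at³ + bt² + ct + d; the 6 given values yield a linear system in the 4 coefficients.
Solving, g(t) = -t³ - 6t.
Then g(-4) = 88.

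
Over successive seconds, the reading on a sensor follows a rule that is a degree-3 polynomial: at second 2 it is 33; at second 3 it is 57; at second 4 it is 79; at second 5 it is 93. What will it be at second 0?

3

Write the value at n as T(n).
Write T(n) = an³ + bn² + cn + d; the 4 given values yield a linear system in the 4 coefficients.
Solving, T(n) = -n³ + 8n² + 3n + 3.
Then T(0) = 3.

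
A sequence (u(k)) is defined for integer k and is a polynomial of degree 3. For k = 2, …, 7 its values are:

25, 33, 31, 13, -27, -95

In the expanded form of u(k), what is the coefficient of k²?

First differences: 8, -2, -18, -40, -68. Second differences: -10, -16, -22, -28. Third differences: -6, -6, -6.
Level-3 differences are constant, so u has degree 3.
Fitting a degree-3 polynomial gives u(k) = -k³ + 4k² + 7k + 3.
The coefficient of k² is 4.

4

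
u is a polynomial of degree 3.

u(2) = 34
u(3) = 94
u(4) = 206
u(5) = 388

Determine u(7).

1034

Write u(k) = ak³ + bk² + ck + d; the 4 given values yield a linear system in the 4 coefficients.
Solving, u(k) = 3k³ - k² + 8k - 2.
Then u(7) = 1034.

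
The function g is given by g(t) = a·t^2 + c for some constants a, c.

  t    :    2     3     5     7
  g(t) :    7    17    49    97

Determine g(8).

From g(2) = 7 and g(3) = 17: 4a + c = 7 and 9a + c = 17.
Subtracting: 5a = 10, so a = 2; then c = 7 − 2·4 = -1.
So g(t) = 2t² − 1, and g(8) = 127.

127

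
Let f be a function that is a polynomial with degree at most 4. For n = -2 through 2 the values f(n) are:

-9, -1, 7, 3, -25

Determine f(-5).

First differences: 8, 8, -4, -28. Second differences: 0, -12, -24. Third differences: -12, -12.
Level-3 differences are constant, so f has degree 3.
Fitting a degree-3 polynomial gives f(n) = -2n³ - 6n² + 4n + 7.
Then f(-5) = 87.

87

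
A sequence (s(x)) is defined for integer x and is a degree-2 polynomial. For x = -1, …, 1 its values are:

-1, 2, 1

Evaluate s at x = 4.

Write s(x) = ax² + bx + c; the 3 given values yield a linear system in the 3 coefficients.
Solving, s(x) = -2x² + x + 2.
Then s(4) = -26.

-26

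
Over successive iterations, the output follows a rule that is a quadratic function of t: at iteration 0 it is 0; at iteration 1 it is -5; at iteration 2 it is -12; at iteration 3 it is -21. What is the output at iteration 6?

Write the value at t as Q(t).
First differences: -5, -7, -9. Second differences: -2, -2.
Level-2 differences are constant, so Q has degree 2.
Fitting a degree-2 polynomial gives Q(t) = -t² - 4t.
Then Q(6) = -60.

-60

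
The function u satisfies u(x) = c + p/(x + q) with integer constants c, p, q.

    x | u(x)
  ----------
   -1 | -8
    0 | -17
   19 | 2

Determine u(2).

(u(x) − c)(x + q) = p for each data point; the three points give a linear system in c and q, then p follows.
Solving: c = 1, q = -1, p = 18, so u(x) = 1 + 18/(x − 1).
Then u(2) = 1 + 18/1 = 19.

19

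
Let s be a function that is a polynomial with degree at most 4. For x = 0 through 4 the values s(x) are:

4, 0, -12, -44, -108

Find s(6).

First differences: -4, -12, -32, -64. Second differences: -8, -20, -32. Third differences: -12, -12.
Level-3 differences are constant, so s has degree 3.
Fitting a degree-3 polynomial gives s(x) = -2x³ + 2x² - 4x + 4.
Then s(6) = -380.

-380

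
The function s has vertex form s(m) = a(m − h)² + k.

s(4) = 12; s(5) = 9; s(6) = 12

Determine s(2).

First differences -3, 3; second difference 6 = 2a, so a = 3.
Expanding, the m-coefficient is −2ah = -6h; matching it to the data gives h = 5, and then k = 9.
So s(m) = 3(m − 5)² + 9.
s(2) = 3·(-3)² + 9 = 36.

36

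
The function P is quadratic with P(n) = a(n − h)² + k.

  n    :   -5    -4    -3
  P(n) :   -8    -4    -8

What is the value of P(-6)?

First differences 4, -4; second difference -8 = 2a, so a = -4.
Expanding, the n-coefficient is −2ah = 8h; matching it to the data gives h = -4, and then k = -4.
So P(n) = -4(n + 4)² − 4.
P(-6) = -4·(-2)² − 4 = -20.

-20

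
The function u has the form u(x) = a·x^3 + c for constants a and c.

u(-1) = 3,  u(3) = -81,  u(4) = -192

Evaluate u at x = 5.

-375

From u(-1) = 3 and u(3) = -81: -1a + c = 3 and 27a + c = -81.
Subtracting: 28a = -84, so a = -3; then c = 3 − (-3)·(-1) = 0.
So u(x) = -3x³ + 0, and u(5) = -375.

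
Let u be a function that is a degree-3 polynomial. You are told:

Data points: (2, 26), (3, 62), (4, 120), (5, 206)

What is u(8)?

Write u(m) = am³ + bm² + cm + d; the 4 given values yield a linear system in the 4 coefficients.
Solving, u(m) = m³ + 2m² + 7m - 4.
Then u(8) = 692.

692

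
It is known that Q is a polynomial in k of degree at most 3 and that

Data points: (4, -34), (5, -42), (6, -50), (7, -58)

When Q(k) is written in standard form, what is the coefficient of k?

-8

First differences: -8, -8, -8.
Level-1 differences are constant, so Q has degree 1.
Fitting a degree-1 polynomial gives Q(k) = -8k - 2.
The coefficient of k is -8.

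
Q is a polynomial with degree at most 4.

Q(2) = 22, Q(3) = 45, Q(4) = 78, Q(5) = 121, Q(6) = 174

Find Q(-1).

Write Q(x) = ax^4 + bx³ + cx² + dx + e; the 5 given values yield a linear system in the 5 coefficients.
Solving, the top 2 coefficients vanish, and Q(x) = 5x² - 2x + 6.
Then Q(-1) = 13.

13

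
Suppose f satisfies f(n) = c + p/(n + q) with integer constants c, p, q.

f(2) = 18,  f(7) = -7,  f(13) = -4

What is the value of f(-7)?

(f(n) − c)(n + q) = p for each data point; the three points give a linear system in c and q, then p follows.
Solving: c = -2, q = -3, p = -20, so f(n) = -2 − 20/(n − 3).
Then f(-7) = -2 − 20/(-10) = 0.

0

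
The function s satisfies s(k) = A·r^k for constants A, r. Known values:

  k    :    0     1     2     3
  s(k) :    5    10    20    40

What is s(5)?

Consecutive ratio: 10/5 = 2, and 20/10 = 2, so r = 2.
Then A·2^0 = 5 gives A = 5, and s(k) = 5·2^k.
s(5) = 5·2^5 = 160.

160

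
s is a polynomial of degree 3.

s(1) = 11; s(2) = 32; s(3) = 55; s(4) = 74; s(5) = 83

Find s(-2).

20

First differences: 21, 23, 19, 9. Second differences: 2, -4, -10. Third differences: -6, -6.
Level-3 differences are constant, so s has degree 3.
Fitting a degree-3 polynomial gives s(k) = -k³ + 7k² + 7k - 2.
Then s(-2) = 20.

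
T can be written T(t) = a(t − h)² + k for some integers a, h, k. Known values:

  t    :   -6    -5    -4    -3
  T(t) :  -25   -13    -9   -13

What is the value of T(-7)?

-45

First differences 12, 4, -4; second difference -8 = 2a, so a = -4.
Expanding, the t-coefficient is −2ah = 8h; matching it to the data gives h = -4, and then k = -9.
So T(t) = -4(t + 4)² − 9.
T(-7) = -4·(-3)² − 9 = -45.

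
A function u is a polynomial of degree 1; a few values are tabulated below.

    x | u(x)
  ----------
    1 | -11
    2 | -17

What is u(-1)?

1

Write u(x) = ax + b; the 2 given values yield a linear system in the 2 coefficients.
Solving, u(x) = -6x - 5.
Then u(-1) = 1.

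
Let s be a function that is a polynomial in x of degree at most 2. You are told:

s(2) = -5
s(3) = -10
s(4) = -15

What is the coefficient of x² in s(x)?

0

Write s(x) = ax² + bx + c; the 3 given values yield a linear system in the 3 coefficients.
Solving, the leading coefficient vanishes, and s(x) = -5x + 5.
The coefficient of x² is 0.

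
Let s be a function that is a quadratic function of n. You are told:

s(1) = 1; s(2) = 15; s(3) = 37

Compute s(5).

Write s(n) = an² + bn + c; the 3 given values yield a linear system in the 3 coefficients.
Solving, s(n) = 4n² + 2n - 5.
Then s(5) = 105.

105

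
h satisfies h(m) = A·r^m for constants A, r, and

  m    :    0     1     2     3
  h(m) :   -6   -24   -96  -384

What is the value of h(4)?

Consecutive ratio: -24/(-6) = 4, and -96/(-24) = 4, so r = 4.
Then A·4^0 = -6 gives A = -6, and h(m) = -6·4^m.
h(4) = -6·4^4 = -1536.

-1536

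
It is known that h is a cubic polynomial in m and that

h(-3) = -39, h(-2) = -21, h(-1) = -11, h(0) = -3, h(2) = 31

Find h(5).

217

Write h(m) = am³ + bm² + cm + d; the 5 given values yield a linear system in the 4 coefficients.
Solving, h(m) = m³ + 2m² + 9m - 3.
Then h(5) = 217.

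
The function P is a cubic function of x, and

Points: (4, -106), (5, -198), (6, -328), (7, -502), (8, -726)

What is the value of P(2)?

First differences: -92, -130, -174, -224. Second differences: -38, -44, -50. Third differences: -6, -6.
Level-3 differences are constant, so P has degree 3.
Fitting a degree-3 polynomial gives P(x) = -x³ - 4x² + 5x + 2.
Then P(2) = -12.

-12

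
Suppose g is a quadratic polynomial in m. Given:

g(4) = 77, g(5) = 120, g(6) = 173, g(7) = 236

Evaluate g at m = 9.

First differences: 43, 53, 63. Second differences: 10, 10.
Level-2 differences are constant, so g has degree 2.
Fitting a degree-2 polynomial gives g(m) = 5m² - 2m + 5.
Then g(9) = 392.

392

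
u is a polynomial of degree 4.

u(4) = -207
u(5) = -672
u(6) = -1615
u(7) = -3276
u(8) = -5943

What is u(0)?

Write u(t) = at^4 + bt³ + ct² + dt + e; the 5 given values yield a linear system in the 5 coefficients.
Solving, u(t) = -2t^4 + 4t³ + 3t² + 2t - 7.
The constant term is u(0) = -7.

-7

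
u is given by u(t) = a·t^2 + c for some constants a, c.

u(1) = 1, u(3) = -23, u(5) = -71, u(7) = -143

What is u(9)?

-239

From u(1) = 1 and u(3) = -23: 1a + c = 1 and 9a + c = -23.
Subtracting: 8a = -24, so a = -3; then c = 1 − (-3)·1 = 4.
So u(t) = -3t² + 4, and u(9) = -239.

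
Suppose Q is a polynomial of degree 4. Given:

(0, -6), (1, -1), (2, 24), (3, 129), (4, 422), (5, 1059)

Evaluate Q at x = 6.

Write Q(x) = ax^4 + bx³ + cx² + dx + e; the 6 given values yield a linear system in the 5 coefficients.
Solving, Q(x) = 2x^4 - 2x³ + 2x² + 3x - 6.
Then Q(6) = 2244.

2244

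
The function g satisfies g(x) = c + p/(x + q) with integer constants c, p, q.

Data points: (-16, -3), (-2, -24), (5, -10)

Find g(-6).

(g(x) − c)(x + q) = p for each data point; the three points give a linear system in c and q, then p follows.
Solving: c = -6, q = 4, p = -36, so g(x) = -6 − 36/(x + 4).
Then g(-6) = -6 − 36/(-2) = 12.

12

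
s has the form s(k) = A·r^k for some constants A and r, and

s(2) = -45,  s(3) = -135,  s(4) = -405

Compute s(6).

Consecutive ratio: -135/(-45) = 3, and -405/(-135) = 3, so r = 3.
Then A·3^2 = -45 gives A = -5, and s(k) = -5·3^k.
s(6) = -5·3^6 = -3645.

-3645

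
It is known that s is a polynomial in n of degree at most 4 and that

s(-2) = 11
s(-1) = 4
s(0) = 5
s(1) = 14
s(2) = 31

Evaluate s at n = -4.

Write s(n) = an^4 + bn³ + cn² + dn + e; the 5 given values yield a linear system in the 5 coefficients.
Solving, the top 2 coefficients vanish, and s(n) = 4n² + 5n + 5.
Then s(-4) = 49.

49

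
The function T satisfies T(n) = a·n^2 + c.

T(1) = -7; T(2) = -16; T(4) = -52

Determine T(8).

From T(1) = -7 and T(2) = -16: 1a + c = -7 and 4a + c = -16.
Subtracting: 3a = -9, so a = -3; then c = -7 − (-3)·1 = -4.
So T(n) = -3n² − 4, and T(8) = -196.

-196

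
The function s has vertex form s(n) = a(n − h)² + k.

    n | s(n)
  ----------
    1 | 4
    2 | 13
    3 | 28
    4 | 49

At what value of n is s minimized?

0

First differences 9, 15, 21; second difference 6 = 2a, so a = 3.
Expanding, the n-coefficient is −2ah = -6h; matching it to the data gives h = 0, and then k = 1.
So s(n) = 3(n + 0)² + 1.
Hence h = 0.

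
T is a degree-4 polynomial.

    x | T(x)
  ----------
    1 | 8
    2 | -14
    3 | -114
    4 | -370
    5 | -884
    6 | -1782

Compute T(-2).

First differences: -22, -100, -256, -514, -898. Second differences: -78, -156, -258, -384. Third differences: -78, -102, -126. Fourth differences: -24, -24.
Level-4 differences are constant, so T has degree 4.
Fitting a degree-4 polynomial gives T(x) = -x^4 - 3x³ + 4x² + 2x + 6.
Then T(-2) = 26.

26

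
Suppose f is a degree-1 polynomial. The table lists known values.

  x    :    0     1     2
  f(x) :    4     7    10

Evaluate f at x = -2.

-2

Write f(x) = ax + b; the 3 given values yield a linear system in the 2 coefficients.
Solving, f(x) = 3x + 4.
Then f(-2) = -2.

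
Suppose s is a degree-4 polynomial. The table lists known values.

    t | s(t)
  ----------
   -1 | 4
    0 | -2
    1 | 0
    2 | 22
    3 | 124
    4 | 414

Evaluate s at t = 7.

4212

First differences: -6, 2, 22, 102, 290. Second differences: 8, 20, 80, 188. Third differences: 12, 60, 108. Fourth differences: 48, 48.
Level-4 differences are constant, so s has degree 4.
Fitting a degree-4 polynomial gives s(t) = 2t^4 - 2t³ + 2t² - 2.
Then s(7) = 4212.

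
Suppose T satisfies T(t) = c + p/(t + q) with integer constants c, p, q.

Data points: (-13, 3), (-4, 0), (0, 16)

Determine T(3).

7

(T(t) − c)(t + q) = p for each data point; the three points give a linear system in c and q, then p follows.
Solving: c = 4, q = 1, p = 12, so T(t) = 4 + 12/(t + 1).
Then T(3) = 4 + 12/4 = 7.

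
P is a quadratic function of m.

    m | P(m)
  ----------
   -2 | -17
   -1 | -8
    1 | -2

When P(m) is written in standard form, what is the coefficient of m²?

-2

Write P(m) = am² + bm + c; the 3 given values yield a linear system in the 3 coefficients.
Solving, P(m) = -2m² + 3m - 3.
The coefficient of m² is -2.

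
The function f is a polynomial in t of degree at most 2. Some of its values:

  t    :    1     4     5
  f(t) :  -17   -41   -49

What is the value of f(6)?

-57

Write f(t) = at² + bt + c; the 3 given values yield a linear system in the 3 coefficients.
Solving, the leading coefficient vanishes, and f(t) = -8t - 9.
Then f(6) = -57.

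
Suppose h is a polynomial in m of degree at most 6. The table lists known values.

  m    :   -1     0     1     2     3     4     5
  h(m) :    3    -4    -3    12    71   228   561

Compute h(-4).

372

First differences: -7, 1, 15, 59, 157, 333. Second differences: 8, 14, 44, 98, 176. Third differences: 6, 30, 54, 78. Fourth differences: 24, 24, 24.
Level-4 differences are constant, so h has degree 4.
Fitting a degree-4 polynomial gives h(m) = m^4 - m³ + 3m² - 2m - 4.
Then h(-4) = 372.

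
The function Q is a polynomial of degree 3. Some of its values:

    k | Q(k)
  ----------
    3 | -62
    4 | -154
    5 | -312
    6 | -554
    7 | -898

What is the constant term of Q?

-2

First differences: -92, -158, -242, -344. Second differences: -66, -84, -102. Third differences: -18, -18.
Level-3 differences are constant, so Q has degree 3.
Fitting a degree-3 polynomial gives Q(k) = -3k³ + 3k² - 2k - 2.
The constant term is Q(0) = -2.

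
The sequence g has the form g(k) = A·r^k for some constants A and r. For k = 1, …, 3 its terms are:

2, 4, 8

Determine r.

2

Consecutive ratio: 4/2 = 2, and 8/4 = 2, so r = 2.
Then A·2^1 = 2 gives A = 1, and g(k) = 1·2^k.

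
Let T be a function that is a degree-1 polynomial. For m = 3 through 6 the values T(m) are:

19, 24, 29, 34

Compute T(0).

4

Write T(m) = am + b; the 4 given values yield a linear system in the 2 coefficients.
Solving, T(m) = 5m + 4.
Then T(0) = 4.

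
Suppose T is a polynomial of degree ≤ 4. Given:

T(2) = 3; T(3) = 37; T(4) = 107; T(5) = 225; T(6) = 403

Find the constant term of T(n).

-5

Write T(n) = an^4 + bn³ + cn² + dn + e; the 5 given values yield a linear system in the 5 coefficients.
Solving, the leading coefficient vanishes, and T(n) = 2n³ - 4n - 5.
The constant term is T(0) = -5.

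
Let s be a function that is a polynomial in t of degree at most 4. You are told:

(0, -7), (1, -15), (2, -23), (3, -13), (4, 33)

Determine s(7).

567

Write s(t) = at^4 + bt³ + ct² + dt + e; the 5 given values yield a linear system in the 5 coefficients.
Solving, the leading coefficient vanishes, and s(t) = 3t³ - 9t² - 2t - 7.
Then s(7) = 567.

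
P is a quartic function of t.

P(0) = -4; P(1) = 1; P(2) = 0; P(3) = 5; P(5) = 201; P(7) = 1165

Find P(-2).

Write P(t) = at^4 + bt³ + ct² + dt + e; the 6 given values yield a linear system in the 5 coefficients.
Solving, P(t) = t^4 - 4t³ + 2t² + 6t - 4.
Then P(-2) = 40.

40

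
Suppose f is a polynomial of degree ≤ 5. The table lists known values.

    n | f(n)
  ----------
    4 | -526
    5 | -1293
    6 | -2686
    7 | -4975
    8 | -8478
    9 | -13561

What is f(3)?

-163

First differences: -767, -1393, -2289, -3503, -5083. Second differences: -626, -896, -1214, -1580. Third differences: -270, -318, -366. Fourth differences: -48, -48.
Level-4 differences are constant, so f has degree 4.
Fitting a degree-4 polynomial gives f(n) = -2n^4 - n³ + 4n² - 4n + 2.
Then f(3) = -163.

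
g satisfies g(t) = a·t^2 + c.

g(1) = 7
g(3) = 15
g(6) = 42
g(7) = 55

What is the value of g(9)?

From g(1) = 7 and g(3) = 15: 1a + c = 7 and 9a + c = 15.
Subtracting: 8a = 8, so a = 1; then c = 7 − 1·1 = 6.
So g(t) = 1t² + 6, and g(9) = 87.

87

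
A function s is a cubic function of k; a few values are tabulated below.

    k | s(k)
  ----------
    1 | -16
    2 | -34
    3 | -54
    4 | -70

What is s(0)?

-6

Write s(k) = ak³ + bk² + ck + d; the 4 given values yield a linear system in the 4 coefficients.
Solving, s(k) = k³ - 7k² - 4k - 6.
The constant term is s(0) = -6.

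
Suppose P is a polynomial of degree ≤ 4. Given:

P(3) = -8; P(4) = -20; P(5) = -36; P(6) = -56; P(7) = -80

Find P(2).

First differences: -12, -16, -20, -24. Second differences: -4, -4, -4.
Level-2 differences are constant, so P has degree 2.
Fitting a degree-2 polynomial gives P(m) = -2m² + 2m + 4.
Then P(2) = 0.

0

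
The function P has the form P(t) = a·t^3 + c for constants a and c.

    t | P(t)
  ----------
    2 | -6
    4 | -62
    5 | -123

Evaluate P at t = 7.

From P(2) = -6 and P(4) = -62: 8a + c = -6 and 64a + c = -62.
Subtracting: 56a = -56, so a = -1; then c = -6 − (-1)·8 = 2.
So P(t) = -1t³ + 2, and P(7) = -341.

-341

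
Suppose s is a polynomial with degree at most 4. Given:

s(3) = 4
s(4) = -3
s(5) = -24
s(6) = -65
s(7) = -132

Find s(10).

Write s(n) = an^4 + bn³ + cn² + dn + e; the 5 given values yield a linear system in the 5 coefficients.
Solving, the leading coefficient vanishes, and s(n) = -n³ + 5n² - 5n + 1.
Then s(10) = -549.

-549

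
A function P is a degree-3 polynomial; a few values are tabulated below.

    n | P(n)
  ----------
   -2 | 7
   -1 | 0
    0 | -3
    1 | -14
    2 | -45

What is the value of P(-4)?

First differences: -7, -3, -11, -31. Second differences: 4, -8, -20. Third differences: -12, -12.
Level-3 differences are constant, so P has degree 3.
Fitting a degree-3 polynomial gives P(n) = -2n³ - 4n² - 5n - 3.
Then P(-4) = 81.

81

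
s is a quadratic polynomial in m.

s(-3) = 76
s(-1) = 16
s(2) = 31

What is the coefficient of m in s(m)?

Write s(m) = am² + bm + c; the 3 given values yield a linear system in the 3 coefficients.
Solving, s(m) = 7m² - 2m + 7.
The coefficient of m is -2.

-2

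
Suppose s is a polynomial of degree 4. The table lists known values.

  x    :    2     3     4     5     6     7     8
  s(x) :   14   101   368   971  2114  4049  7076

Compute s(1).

Write s(x) = ax^4 + bx³ + cx² + dx + e; the 7 given values yield a linear system in the 5 coefficients.
Solving, s(x) = 2x^4 - 2x³ - 2x² + 5x - 4.
Then s(1) = -1.

-1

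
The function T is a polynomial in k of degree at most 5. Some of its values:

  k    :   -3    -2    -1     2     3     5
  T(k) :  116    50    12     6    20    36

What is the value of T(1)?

Write T(k) = ak^5 + bk^4 + ck³ + dk² + ek + p; the 6 given values yield a linear system in the 6 coefficients.
Solving, the top 2 coefficients vanish, and T(k) = -k³ + 8k² - 7k - 4.
Then T(1) = -4.

-4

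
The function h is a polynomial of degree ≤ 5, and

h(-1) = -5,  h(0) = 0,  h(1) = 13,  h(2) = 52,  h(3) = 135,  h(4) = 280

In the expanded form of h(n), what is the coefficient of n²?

4

First differences: 5, 13, 39, 83, 145. Second differences: 8, 26, 44, 62. Third differences: 18, 18, 18.
Level-3 differences are constant, so h has degree 3.
Fitting a degree-3 polynomial gives h(n) = 3n³ + 4n² + 6n.
The coefficient of n² is 4.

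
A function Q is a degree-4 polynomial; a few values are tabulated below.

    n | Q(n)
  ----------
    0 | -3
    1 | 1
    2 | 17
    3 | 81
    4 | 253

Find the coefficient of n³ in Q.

Write Q(n) = an^4 + bn³ + cn² + dn + e; the 5 given values yield a linear system in the 5 coefficients.
Solving, Q(n) = n^4 - n² + 4n - 3.
The coefficient of n³ is 0.

0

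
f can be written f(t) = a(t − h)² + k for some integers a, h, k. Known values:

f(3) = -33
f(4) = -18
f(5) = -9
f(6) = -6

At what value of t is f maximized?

First differences 15, 9, 3; second difference -6 = 2a, so a = -3.
Expanding, the t-coefficient is −2ah = 6h; matching it to the data gives h = 6, and then k = -6.
So f(t) = -3(t − 6)² − 6.
Hence h = 6.

6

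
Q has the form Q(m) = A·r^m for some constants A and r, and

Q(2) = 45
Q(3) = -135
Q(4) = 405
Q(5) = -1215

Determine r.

Consecutive ratio: -135/45 = -3, and 405/(-135) = -3, so r = -3.
Then A·(-3)^2 = 45 gives A = 5, and Q(m) = 5·(-3)^m.

-3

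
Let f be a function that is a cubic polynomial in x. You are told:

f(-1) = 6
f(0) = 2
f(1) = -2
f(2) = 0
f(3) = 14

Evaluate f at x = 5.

First differences: -4, -4, 2, 14. Second differences: 0, 6, 12. Third differences: 6, 6.
Level-3 differences are constant, so f has degree 3.
Fitting a degree-3 polynomial gives f(x) = x³ - 5x + 2.
Then f(5) = 102.

102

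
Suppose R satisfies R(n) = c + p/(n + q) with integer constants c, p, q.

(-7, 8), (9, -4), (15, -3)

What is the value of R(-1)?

-19

(R(n) − c)(n + q) = p for each data point; the three points give a linear system in c and q, then p follows.
Solving: c = -1, q = 3, p = -36, so R(n) = -1 − 36/(n + 3).
Then R(-1) = -1 − 36/2 = -19.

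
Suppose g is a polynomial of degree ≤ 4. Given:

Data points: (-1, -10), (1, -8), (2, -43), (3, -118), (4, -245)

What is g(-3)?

Write g(t) = at^4 + bt³ + ct² + dt + e; the 5 given values yield a linear system in the 5 coefficients.
Solving, the leading coefficient vanishes, and g(t) = -2t³ - 8t² + 3t - 1.
Then g(-3) = -28.

-28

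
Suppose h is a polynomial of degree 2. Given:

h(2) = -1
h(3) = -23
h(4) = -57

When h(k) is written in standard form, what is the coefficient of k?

8

Write h(k) = ak² + bk + c; the 3 given values yield a linear system in the 3 coefficients.
Solving, h(k) = -6k² + 8k + 7.
The coefficient of k is 8.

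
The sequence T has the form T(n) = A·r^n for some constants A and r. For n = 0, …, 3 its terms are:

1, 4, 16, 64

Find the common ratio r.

4

Consecutive ratio: 4/1 = 4, and 16/4 = 4, so r = 4.
Then A·4^0 = 1 gives A = 1, and T(n) = 1·4^n.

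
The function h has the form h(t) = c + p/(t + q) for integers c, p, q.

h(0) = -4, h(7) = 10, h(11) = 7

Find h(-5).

(h(t) − c)(t + q) = p for each data point; the three points give a linear system in c and q, then p follows.
Solving: c = 4, q = -3, p = 24, so h(t) = 4 + 24/(t − 3).
Then h(-5) = 4 + 24/(-8) = 1.

1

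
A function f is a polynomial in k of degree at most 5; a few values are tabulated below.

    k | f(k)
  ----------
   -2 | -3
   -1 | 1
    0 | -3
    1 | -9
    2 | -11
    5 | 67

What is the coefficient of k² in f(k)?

-1

Write f(k) = ak^5 + bk^4 + ck³ + dk² + ek + p; the 6 given values yield a linear system in the 6 coefficients.
Solving, the top 2 coefficients vanish, and f(k) = k³ - k² - 6k - 3.
The coefficient of k² is -1.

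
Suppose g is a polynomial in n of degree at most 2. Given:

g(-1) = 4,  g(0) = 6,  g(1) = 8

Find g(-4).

-2

First differences: 2, 2.
Level-1 differences are constant, so g has degree 1.
Fitting a degree-1 polynomial gives g(n) = 2n + 6.
Then g(-4) = -2.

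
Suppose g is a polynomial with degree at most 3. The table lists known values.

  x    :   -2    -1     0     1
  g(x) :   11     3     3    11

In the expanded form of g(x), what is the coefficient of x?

4

First differences: -8, 0, 8. Second differences: 8, 8.
Level-2 differences are constant, so g has degree 2.
Fitting a degree-2 polynomial gives g(x) = 4x² + 4x + 3.
The coefficient of x is 4.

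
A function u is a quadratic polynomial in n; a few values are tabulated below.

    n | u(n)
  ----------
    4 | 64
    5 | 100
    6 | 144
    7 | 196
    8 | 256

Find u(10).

First differences: 36, 44, 52, 60. Second differences: 8, 8, 8.
Level-2 differences are constant, so u has degree 2.
Fitting a degree-2 polynomial gives u(n) = 4n².
Then u(10) = 400.

400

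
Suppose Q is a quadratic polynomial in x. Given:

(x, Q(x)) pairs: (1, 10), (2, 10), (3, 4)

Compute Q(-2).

Write Q(x) = ax² + bx + c; the 3 given values yield a linear system in the 3 coefficients.
Solving, Q(x) = -3x² + 9x + 4.
Then Q(-2) = -26.

-26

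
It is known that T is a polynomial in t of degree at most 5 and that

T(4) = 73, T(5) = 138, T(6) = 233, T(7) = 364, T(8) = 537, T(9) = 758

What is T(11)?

1368

Write T(t) = at^5 + bt^4 + ct³ + dt² + et + p; the 6 given values yield a linear system in the 6 coefficients.
Solving, the top 2 coefficients vanish, and T(t) = t³ + 4t - 7.
Then T(11) = 1368.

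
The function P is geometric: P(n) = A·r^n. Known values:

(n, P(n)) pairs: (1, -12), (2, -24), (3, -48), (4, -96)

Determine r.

Consecutive ratio: -24/(-12) = 2, and -48/(-24) = 2, so r = 2.
Then A·2^1 = -12 gives A = -6, and P(n) = -6·2^n.

2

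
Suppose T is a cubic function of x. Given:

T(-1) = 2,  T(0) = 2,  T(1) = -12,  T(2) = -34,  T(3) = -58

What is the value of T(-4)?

-142

First differences: 0, -14, -22, -24. Second differences: -14, -8, -2. Third differences: 6, 6.
Level-3 differences are constant, so T has degree 3.
Fitting a degree-3 polynomial gives T(x) = x³ - 7x² - 8x + 2.
Then T(-4) = -142.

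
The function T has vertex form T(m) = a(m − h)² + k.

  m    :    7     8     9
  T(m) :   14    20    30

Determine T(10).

44

First differences 6, 10; second difference 4 = 2a, so a = 2.
Expanding, the m-coefficient is −2ah = -4h; matching it to the data gives h = 6, and then k = 12.
So T(m) = 2(m − 6)² + 12.
T(10) = 2·4² + 12 = 44.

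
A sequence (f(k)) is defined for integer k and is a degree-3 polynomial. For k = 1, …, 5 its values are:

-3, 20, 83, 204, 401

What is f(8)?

First differences: 23, 63, 121, 197. Second differences: 40, 58, 76. Third differences: 18, 18.
Level-3 differences are constant, so f has degree 3.
Fitting a degree-3 polynomial gives f(k) = 3k³ + 2k² - 4k - 4.
Then f(8) = 1628.

1628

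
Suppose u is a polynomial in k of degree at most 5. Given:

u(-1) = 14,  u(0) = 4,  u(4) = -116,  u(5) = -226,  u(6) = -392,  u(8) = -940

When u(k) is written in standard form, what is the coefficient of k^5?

0

Write u(k) = ak^5 + bk^4 + ck³ + dk² + ek + p; the 6 given values yield a linear system in the 6 coefficients.
Solving, the top 2 coefficients vanish, and u(k) = -2k³ + 2k² - 6k + 4.
The coefficient of k^5 is 0.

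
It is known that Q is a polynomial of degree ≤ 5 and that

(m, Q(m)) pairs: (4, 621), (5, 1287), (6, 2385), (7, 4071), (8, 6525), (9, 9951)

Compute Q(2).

81

Write Q(m) = am^5 + bm^4 + cm³ + dm² + em + p; the 6 given values yield a linear system in the 6 coefficients.
Solving, the leading coefficient vanishes, and Q(m) = m^4 + 4m³ + 5m² + 8m - 3.
Then Q(2) = 81.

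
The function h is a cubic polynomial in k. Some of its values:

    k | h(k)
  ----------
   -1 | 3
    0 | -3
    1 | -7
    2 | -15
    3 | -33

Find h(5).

Write h(k) = ak³ + bk² + ck + d; the 5 given values yield a linear system in the 4 coefficients.
Solving, h(k) = -k³ + k² - 4k - 3.
Then h(5) = -123.

-123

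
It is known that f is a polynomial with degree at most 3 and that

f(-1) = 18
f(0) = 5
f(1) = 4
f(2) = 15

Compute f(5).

120

Write f(x) = ax³ + bx² + cx + d; the 4 given values yield a linear system in the 4 coefficients.
Solving, the leading coefficient vanishes, and f(x) = 6x² - 7x + 5.
Then f(5) = 120.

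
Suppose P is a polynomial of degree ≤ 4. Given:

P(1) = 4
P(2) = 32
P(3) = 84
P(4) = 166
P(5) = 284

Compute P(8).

First differences: 28, 52, 82, 118. Second differences: 24, 30, 36. Third differences: 6, 6.
Level-3 differences are constant, so P has degree 3.
Fitting a degree-3 polynomial gives P(k) = k³ + 6k² + 3k - 6.
Then P(8) = 914.

914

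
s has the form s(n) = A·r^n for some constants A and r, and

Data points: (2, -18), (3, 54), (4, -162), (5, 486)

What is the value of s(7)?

Consecutive ratio: 54/(-18) = -3, and -162/54 = -3, so r = -3.
Then A·(-3)^2 = -18 gives A = -2, and s(n) = -2·(-3)^n.
s(7) = -2·(-3)^7 = 4374.

4374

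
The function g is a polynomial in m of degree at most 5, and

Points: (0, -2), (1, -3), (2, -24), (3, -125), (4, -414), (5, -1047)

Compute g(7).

-4209

First differences: -1, -21, -101, -289, -633. Second differences: -20, -80, -188, -344. Third differences: -60, -108, -156. Fourth differences: -48, -48.
Level-4 differences are constant, so g has degree 4.
Fitting a degree-4 polynomial gives g(m) = -2m^4 + 2m³ - 2m² + m - 2.
Then g(7) = -4209.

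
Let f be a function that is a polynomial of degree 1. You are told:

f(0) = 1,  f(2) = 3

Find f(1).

2

Write f(m) = am + b; the 2 given values yield a linear system in the 2 coefficients.
Solving, f(m) = m + 1.
Then f(1) = 2.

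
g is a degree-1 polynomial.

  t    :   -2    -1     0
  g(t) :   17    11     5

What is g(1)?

-1

Write g(t) = at + b; the 3 given values yield a linear system in the 2 coefficients.
Solving, g(t) = -6t + 5.
Then g(1) = -1.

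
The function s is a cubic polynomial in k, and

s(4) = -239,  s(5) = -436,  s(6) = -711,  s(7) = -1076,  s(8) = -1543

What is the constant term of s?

9

First differences: -197, -275, -365, -467. Second differences: -78, -90, -102. Third differences: -12, -12.
Level-3 differences are constant, so s has degree 3.
Fitting a degree-3 polynomial gives s(k) = -2k³ - 9k² + 6k + 9.
The constant term is s(0) = 9.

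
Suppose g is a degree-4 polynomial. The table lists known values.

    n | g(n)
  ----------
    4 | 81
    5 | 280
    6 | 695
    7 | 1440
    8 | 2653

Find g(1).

0

Write g(n) = an^4 + bn³ + cn² + dn + e; the 5 given values yield a linear system in the 5 coefficients.
Solving, g(n) = n^4 - 3n³ + 2n² - 5n + 5.
Then g(1) = 0.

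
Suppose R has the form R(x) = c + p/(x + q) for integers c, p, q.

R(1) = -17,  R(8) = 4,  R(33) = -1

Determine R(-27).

-3

(R(x) − c)(x + q) = p for each data point; the three points give a linear system in c and q, then p follows.
Solving: c = -2, q = -3, p = 30, so R(x) = -2 + 30/(x − 3).
Then R(-27) = -2 + 30/(-30) = -3.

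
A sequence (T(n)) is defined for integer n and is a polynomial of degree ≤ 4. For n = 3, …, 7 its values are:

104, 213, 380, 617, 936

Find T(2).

First differences: 109, 167, 237, 319. Second differences: 58, 70, 82. Third differences: 12, 12.
Level-3 differences are constant, so T has degree 3.
Fitting a degree-3 polynomial gives T(n) = 2n³ + 5n² + 5.
Then T(2) = 41.

41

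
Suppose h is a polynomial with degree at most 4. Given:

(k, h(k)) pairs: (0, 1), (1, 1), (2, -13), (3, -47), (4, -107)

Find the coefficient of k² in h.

First differences: 0, -14, -34, -60. Second differences: -14, -20, -26. Third differences: -6, -6.
Level-3 differences are constant, so h has degree 3.
Fitting a degree-3 polynomial gives h(k) = -k³ - 4k² + 5k + 1.
The coefficient of k² is -4.

-4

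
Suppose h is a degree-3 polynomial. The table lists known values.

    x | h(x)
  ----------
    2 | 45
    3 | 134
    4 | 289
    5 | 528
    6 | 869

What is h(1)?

4

First differences: 89, 155, 239, 341. Second differences: 66, 84, 102. Third differences: 18, 18.
Level-3 differences are constant, so h has degree 3.
Fitting a degree-3 polynomial gives h(x) = 3x³ + 6x² + 2x - 7.
Then h(1) = 4.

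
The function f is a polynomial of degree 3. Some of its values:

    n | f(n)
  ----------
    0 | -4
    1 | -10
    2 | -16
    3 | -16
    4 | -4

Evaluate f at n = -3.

Write f(n) = an³ + bn² + cn + d; the 5 given values yield a linear system in the 4 coefficients.
Solving, f(n) = n³ - 3n² - 4n - 4.
Then f(-3) = -46.

-46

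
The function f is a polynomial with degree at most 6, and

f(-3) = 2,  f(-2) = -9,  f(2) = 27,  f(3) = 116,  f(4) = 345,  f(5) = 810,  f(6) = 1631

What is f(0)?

5

Write f(m) = am^6 + bm^5 + cm^4 + dm³ + em² + pm + q; the 7 given values yield a linear system in the 7 coefficients.
Solving, the top 2 coefficients vanish, and f(m) = m^4 + 2m³ - 3m² + m + 5.
Then f(0) = 5.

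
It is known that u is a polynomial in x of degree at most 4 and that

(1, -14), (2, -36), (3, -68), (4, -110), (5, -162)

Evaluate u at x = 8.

-378

First differences: -22, -32, -42, -52. Second differences: -10, -10, -10.
Level-2 differences are constant, so u has degree 2.
Fitting a degree-2 polynomial gives u(x) = -5x² - 7x - 2.
Then u(8) = -378.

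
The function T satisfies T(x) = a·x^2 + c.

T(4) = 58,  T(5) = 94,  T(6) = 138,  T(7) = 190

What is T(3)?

From T(4) = 58 and T(5) = 94: 16a + c = 58 and 25a + c = 94.
Subtracting: 9a = 36, so a = 4; then c = 58 − 4·16 = -6.
So T(x) = 4x² − 6, and T(3) = 30.

30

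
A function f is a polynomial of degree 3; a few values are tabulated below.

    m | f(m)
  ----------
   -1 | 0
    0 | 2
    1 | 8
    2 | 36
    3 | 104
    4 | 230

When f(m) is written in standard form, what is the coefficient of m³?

3

Write f(m) = am³ + bm² + cm + d; the 6 given values yield a linear system in the 4 coefficients.
Solving, f(m) = 3m³ + 2m² + m + 2.
The coefficient of m³ is 3.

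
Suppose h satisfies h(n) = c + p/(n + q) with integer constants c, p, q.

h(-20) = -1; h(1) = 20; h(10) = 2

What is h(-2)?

-10

(h(n) − c)(n + q) = p for each data point; the three points give a linear system in c and q, then p follows.
Solving: c = 0, q = 0, p = 20, so h(n) = 20/(n + 0).
Then h(-2) = 0 + 20/(-2) = -10.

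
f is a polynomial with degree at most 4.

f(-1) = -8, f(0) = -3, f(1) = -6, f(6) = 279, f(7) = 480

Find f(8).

757

Write f(n) = an^4 + bn³ + cn² + dn + e; the 5 given values yield a linear system in the 5 coefficients.
Solving, the leading coefficient vanishes, and f(n) = 2n³ - 4n² - n - 3.
Then f(8) = 757.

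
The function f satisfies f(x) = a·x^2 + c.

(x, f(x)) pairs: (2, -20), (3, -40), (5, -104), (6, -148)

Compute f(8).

From f(2) = -20 and f(3) = -40: 4a + c = -20 and 9a + c = -40.
Subtracting: 5a = -20, so a = -4; then c = -20 − (-4)·4 = -4.
So f(x) = -4x² − 4, and f(8) = -260.

-260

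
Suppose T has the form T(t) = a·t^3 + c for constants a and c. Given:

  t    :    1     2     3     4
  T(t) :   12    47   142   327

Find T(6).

1087

From T(1) = 12 and T(2) = 47: 1a + c = 12 and 8a + c = 47.
Subtracting: 7a = 35, so a = 5; then c = 12 − 5·1 = 7.
So T(t) = 5t³ + 7, and T(6) = 1087.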